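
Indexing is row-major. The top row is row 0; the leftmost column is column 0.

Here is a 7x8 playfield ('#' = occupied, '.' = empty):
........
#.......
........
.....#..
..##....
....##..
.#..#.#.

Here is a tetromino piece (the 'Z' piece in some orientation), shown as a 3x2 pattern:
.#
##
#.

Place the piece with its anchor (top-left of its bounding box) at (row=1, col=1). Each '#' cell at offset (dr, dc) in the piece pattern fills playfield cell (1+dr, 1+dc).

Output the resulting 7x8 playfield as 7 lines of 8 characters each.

Fill (1+0,1+1) = (1,2)
Fill (1+1,1+0) = (2,1)
Fill (1+1,1+1) = (2,2)
Fill (1+2,1+0) = (3,1)

Answer: ........
#.#.....
.##.....
.#...#..
..##....
....##..
.#..#.#.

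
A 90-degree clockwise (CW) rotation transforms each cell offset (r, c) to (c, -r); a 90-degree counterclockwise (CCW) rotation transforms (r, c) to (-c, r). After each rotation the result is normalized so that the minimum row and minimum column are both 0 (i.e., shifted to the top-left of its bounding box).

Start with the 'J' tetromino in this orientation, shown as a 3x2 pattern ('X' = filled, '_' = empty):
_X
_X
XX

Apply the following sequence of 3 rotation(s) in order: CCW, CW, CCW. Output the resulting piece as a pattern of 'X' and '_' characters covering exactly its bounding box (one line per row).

Start:
_X
_X
XX
After rotation 1 (CCW):
XXX
__X
After rotation 2 (CW):
_X
_X
XX
After rotation 3 (CCW):
XXX
__X

Answer: XXX
__X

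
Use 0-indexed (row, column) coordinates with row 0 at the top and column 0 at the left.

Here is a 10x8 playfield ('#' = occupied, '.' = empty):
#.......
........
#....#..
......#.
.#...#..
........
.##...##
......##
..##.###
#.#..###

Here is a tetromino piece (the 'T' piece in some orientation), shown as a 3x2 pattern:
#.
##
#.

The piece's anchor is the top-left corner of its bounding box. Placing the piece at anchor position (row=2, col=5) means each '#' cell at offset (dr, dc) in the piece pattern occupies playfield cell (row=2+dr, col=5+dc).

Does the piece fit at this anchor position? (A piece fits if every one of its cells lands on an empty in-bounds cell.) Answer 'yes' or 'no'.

Answer: no

Derivation:
Check each piece cell at anchor (2, 5):
  offset (0,0) -> (2,5): occupied ('#') -> FAIL
  offset (1,0) -> (3,5): empty -> OK
  offset (1,1) -> (3,6): occupied ('#') -> FAIL
  offset (2,0) -> (4,5): occupied ('#') -> FAIL
All cells valid: no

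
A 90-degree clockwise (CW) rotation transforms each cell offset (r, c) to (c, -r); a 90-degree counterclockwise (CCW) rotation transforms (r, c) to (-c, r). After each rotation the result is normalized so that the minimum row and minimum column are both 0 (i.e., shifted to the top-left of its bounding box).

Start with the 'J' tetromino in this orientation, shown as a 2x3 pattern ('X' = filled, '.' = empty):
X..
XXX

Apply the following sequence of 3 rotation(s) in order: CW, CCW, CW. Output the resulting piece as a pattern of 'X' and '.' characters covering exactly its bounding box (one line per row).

Start:
X..
XXX
After rotation 1 (CW):
XX
X.
X.
After rotation 2 (CCW):
X..
XXX
After rotation 3 (CW):
XX
X.
X.

Answer: XX
X.
X.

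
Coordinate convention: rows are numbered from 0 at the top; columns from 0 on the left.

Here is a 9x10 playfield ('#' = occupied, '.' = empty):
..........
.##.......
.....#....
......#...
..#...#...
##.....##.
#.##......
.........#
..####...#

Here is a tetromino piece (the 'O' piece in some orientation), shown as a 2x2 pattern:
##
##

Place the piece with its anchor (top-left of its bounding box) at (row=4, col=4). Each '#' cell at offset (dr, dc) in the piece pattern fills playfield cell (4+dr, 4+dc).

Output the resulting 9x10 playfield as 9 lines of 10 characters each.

Answer: ..........
.##.......
.....#....
......#...
..#.###...
##..##.##.
#.##......
.........#
..####...#

Derivation:
Fill (4+0,4+0) = (4,4)
Fill (4+0,4+1) = (4,5)
Fill (4+1,4+0) = (5,4)
Fill (4+1,4+1) = (5,5)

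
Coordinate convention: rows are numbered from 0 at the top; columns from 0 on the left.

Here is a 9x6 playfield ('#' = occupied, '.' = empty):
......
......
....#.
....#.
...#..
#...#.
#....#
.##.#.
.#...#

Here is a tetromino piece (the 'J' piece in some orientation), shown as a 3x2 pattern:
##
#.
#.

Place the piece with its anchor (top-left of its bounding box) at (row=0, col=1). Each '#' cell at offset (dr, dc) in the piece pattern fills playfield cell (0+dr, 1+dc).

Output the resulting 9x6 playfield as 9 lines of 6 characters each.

Fill (0+0,1+0) = (0,1)
Fill (0+0,1+1) = (0,2)
Fill (0+1,1+0) = (1,1)
Fill (0+2,1+0) = (2,1)

Answer: .##...
.#....
.#..#.
....#.
...#..
#...#.
#....#
.##.#.
.#...#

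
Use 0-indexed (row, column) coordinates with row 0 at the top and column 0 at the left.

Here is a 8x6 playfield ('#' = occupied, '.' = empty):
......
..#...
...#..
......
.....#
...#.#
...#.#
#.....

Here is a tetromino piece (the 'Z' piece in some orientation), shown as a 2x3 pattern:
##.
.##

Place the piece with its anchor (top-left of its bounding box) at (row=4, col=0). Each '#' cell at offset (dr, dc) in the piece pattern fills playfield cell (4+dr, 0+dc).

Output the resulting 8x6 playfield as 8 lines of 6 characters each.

Fill (4+0,0+0) = (4,0)
Fill (4+0,0+1) = (4,1)
Fill (4+1,0+1) = (5,1)
Fill (4+1,0+2) = (5,2)

Answer: ......
..#...
...#..
......
##...#
.###.#
...#.#
#.....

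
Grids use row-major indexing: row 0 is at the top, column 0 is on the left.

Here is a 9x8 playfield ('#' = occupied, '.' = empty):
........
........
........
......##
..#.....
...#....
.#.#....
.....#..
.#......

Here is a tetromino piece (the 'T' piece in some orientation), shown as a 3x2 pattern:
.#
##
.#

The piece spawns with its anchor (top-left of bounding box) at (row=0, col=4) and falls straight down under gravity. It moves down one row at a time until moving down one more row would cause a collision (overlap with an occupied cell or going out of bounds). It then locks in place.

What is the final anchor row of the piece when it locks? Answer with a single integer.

Spawn at (row=0, col=4). Try each row:
  row 0: fits
  row 1: fits
  row 2: fits
  row 3: fits
  row 4: fits
  row 5: blocked -> lock at row 4

Answer: 4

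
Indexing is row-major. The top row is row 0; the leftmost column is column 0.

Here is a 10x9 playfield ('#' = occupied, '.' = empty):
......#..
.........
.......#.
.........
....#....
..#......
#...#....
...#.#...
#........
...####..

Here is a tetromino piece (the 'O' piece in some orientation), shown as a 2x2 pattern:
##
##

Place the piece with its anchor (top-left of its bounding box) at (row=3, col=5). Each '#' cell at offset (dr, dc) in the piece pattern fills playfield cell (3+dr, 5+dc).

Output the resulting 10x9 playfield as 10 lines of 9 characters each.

Answer: ......#..
.........
.......#.
.....##..
....###..
..#......
#...#....
...#.#...
#........
...####..

Derivation:
Fill (3+0,5+0) = (3,5)
Fill (3+0,5+1) = (3,6)
Fill (3+1,5+0) = (4,5)
Fill (3+1,5+1) = (4,6)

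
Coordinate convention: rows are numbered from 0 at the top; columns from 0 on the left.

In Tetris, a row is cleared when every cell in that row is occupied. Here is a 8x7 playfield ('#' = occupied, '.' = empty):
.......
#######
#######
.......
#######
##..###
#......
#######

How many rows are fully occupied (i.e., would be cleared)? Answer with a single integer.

Answer: 4

Derivation:
Check each row:
  row 0: 7 empty cells -> not full
  row 1: 0 empty cells -> FULL (clear)
  row 2: 0 empty cells -> FULL (clear)
  row 3: 7 empty cells -> not full
  row 4: 0 empty cells -> FULL (clear)
  row 5: 2 empty cells -> not full
  row 6: 6 empty cells -> not full
  row 7: 0 empty cells -> FULL (clear)
Total rows cleared: 4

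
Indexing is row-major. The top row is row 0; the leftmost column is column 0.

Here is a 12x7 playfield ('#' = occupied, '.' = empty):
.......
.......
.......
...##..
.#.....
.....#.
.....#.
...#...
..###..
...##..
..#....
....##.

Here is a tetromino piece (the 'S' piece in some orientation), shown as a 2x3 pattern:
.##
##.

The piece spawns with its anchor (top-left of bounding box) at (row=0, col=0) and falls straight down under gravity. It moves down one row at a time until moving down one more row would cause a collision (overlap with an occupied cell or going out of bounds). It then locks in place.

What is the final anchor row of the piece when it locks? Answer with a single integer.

Answer: 2

Derivation:
Spawn at (row=0, col=0). Try each row:
  row 0: fits
  row 1: fits
  row 2: fits
  row 3: blocked -> lock at row 2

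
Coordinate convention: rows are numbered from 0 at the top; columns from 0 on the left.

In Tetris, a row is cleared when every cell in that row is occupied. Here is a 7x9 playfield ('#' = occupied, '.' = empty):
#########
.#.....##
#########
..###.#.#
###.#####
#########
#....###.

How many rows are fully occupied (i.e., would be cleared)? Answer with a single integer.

Check each row:
  row 0: 0 empty cells -> FULL (clear)
  row 1: 6 empty cells -> not full
  row 2: 0 empty cells -> FULL (clear)
  row 3: 4 empty cells -> not full
  row 4: 1 empty cell -> not full
  row 5: 0 empty cells -> FULL (clear)
  row 6: 5 empty cells -> not full
Total rows cleared: 3

Answer: 3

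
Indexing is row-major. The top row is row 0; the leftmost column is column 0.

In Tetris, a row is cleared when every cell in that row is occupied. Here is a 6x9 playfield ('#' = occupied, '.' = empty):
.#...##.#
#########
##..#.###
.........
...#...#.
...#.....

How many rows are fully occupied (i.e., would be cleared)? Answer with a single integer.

Answer: 1

Derivation:
Check each row:
  row 0: 5 empty cells -> not full
  row 1: 0 empty cells -> FULL (clear)
  row 2: 3 empty cells -> not full
  row 3: 9 empty cells -> not full
  row 4: 7 empty cells -> not full
  row 5: 8 empty cells -> not full
Total rows cleared: 1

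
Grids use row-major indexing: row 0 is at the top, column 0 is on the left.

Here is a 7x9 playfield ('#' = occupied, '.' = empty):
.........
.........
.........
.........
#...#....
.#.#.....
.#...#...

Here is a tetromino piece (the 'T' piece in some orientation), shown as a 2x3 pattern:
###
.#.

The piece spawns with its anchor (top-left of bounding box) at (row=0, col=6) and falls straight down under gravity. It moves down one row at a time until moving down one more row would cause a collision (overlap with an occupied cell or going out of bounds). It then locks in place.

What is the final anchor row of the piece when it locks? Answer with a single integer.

Answer: 5

Derivation:
Spawn at (row=0, col=6). Try each row:
  row 0: fits
  row 1: fits
  row 2: fits
  row 3: fits
  row 4: fits
  row 5: fits
  row 6: blocked -> lock at row 5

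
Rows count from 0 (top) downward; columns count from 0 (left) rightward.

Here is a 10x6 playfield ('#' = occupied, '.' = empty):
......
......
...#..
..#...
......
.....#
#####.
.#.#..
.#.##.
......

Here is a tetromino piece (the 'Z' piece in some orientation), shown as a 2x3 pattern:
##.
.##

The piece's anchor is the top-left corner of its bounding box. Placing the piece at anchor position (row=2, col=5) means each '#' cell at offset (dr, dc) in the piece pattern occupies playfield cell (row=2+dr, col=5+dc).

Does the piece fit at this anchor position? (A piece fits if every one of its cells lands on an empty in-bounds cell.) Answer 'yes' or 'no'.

Check each piece cell at anchor (2, 5):
  offset (0,0) -> (2,5): empty -> OK
  offset (0,1) -> (2,6): out of bounds -> FAIL
  offset (1,1) -> (3,6): out of bounds -> FAIL
  offset (1,2) -> (3,7): out of bounds -> FAIL
All cells valid: no

Answer: no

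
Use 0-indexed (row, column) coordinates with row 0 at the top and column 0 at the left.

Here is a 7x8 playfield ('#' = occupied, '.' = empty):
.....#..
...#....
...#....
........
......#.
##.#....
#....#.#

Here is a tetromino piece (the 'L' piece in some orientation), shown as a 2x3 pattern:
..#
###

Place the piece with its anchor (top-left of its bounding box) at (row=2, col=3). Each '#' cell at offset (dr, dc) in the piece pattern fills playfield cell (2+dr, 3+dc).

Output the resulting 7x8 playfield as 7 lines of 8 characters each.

Answer: .....#..
...#....
...#.#..
...###..
......#.
##.#....
#....#.#

Derivation:
Fill (2+0,3+2) = (2,5)
Fill (2+1,3+0) = (3,3)
Fill (2+1,3+1) = (3,4)
Fill (2+1,3+2) = (3,5)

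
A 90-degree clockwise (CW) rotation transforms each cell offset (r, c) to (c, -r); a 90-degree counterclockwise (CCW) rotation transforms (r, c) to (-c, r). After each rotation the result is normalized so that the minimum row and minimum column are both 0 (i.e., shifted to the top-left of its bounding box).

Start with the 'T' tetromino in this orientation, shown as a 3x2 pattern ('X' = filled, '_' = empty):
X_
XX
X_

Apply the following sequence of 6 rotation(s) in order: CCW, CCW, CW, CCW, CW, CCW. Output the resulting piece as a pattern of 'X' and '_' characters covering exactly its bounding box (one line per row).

Answer: _X
XX
_X

Derivation:
Start:
X_
XX
X_
After rotation 1 (CCW):
_X_
XXX
After rotation 2 (CCW):
_X
XX
_X
After rotation 3 (CW):
_X_
XXX
After rotation 4 (CCW):
_X
XX
_X
After rotation 5 (CW):
_X_
XXX
After rotation 6 (CCW):
_X
XX
_X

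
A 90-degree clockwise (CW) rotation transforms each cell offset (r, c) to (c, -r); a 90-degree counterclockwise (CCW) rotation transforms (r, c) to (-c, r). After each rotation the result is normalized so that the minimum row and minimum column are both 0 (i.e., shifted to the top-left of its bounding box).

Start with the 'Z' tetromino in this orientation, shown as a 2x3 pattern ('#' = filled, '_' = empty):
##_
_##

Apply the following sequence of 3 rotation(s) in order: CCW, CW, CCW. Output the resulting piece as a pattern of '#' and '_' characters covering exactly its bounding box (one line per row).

Start:
##_
_##
After rotation 1 (CCW):
_#
##
#_
After rotation 2 (CW):
##_
_##
After rotation 3 (CCW):
_#
##
#_

Answer: _#
##
#_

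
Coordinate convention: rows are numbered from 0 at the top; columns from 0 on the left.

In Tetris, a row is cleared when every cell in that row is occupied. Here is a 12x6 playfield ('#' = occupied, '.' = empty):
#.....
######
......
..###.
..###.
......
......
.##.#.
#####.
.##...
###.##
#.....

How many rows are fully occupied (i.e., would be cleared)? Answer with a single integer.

Check each row:
  row 0: 5 empty cells -> not full
  row 1: 0 empty cells -> FULL (clear)
  row 2: 6 empty cells -> not full
  row 3: 3 empty cells -> not full
  row 4: 3 empty cells -> not full
  row 5: 6 empty cells -> not full
  row 6: 6 empty cells -> not full
  row 7: 3 empty cells -> not full
  row 8: 1 empty cell -> not full
  row 9: 4 empty cells -> not full
  row 10: 1 empty cell -> not full
  row 11: 5 empty cells -> not full
Total rows cleared: 1

Answer: 1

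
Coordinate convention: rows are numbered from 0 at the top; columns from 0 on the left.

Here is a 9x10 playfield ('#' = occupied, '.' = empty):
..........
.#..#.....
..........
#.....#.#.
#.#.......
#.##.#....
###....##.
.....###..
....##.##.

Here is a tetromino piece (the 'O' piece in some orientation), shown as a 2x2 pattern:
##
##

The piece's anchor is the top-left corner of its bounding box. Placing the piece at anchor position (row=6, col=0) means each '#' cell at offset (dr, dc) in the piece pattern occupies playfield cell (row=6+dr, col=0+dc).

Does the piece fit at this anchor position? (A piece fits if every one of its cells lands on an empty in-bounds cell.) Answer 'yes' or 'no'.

Check each piece cell at anchor (6, 0):
  offset (0,0) -> (6,0): occupied ('#') -> FAIL
  offset (0,1) -> (6,1): occupied ('#') -> FAIL
  offset (1,0) -> (7,0): empty -> OK
  offset (1,1) -> (7,1): empty -> OK
All cells valid: no

Answer: no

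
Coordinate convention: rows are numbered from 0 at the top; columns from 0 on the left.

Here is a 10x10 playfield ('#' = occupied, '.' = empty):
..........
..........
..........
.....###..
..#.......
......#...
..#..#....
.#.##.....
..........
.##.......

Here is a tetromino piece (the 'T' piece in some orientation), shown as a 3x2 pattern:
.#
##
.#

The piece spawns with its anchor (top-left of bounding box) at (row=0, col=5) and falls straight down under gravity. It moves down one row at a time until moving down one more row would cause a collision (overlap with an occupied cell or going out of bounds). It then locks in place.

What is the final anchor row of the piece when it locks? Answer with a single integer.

Answer: 0

Derivation:
Spawn at (row=0, col=5). Try each row:
  row 0: fits
  row 1: blocked -> lock at row 0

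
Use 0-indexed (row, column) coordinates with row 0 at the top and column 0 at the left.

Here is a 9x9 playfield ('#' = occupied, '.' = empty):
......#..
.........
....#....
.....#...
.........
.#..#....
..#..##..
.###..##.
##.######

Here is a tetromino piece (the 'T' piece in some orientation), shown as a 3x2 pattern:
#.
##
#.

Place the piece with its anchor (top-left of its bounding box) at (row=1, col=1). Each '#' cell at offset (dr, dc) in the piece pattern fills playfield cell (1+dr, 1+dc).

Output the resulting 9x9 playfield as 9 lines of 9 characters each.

Fill (1+0,1+0) = (1,1)
Fill (1+1,1+0) = (2,1)
Fill (1+1,1+1) = (2,2)
Fill (1+2,1+0) = (3,1)

Answer: ......#..
.#.......
.##.#....
.#...#...
.........
.#..#....
..#..##..
.###..##.
##.######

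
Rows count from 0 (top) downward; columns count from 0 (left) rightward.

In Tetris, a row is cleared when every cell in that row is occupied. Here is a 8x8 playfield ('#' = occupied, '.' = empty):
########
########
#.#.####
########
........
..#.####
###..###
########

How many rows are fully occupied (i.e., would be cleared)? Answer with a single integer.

Answer: 4

Derivation:
Check each row:
  row 0: 0 empty cells -> FULL (clear)
  row 1: 0 empty cells -> FULL (clear)
  row 2: 2 empty cells -> not full
  row 3: 0 empty cells -> FULL (clear)
  row 4: 8 empty cells -> not full
  row 5: 3 empty cells -> not full
  row 6: 2 empty cells -> not full
  row 7: 0 empty cells -> FULL (clear)
Total rows cleared: 4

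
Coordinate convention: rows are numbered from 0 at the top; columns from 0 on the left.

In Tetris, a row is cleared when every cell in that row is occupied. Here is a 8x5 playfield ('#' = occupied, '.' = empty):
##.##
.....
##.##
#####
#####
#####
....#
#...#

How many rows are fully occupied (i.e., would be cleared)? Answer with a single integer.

Check each row:
  row 0: 1 empty cell -> not full
  row 1: 5 empty cells -> not full
  row 2: 1 empty cell -> not full
  row 3: 0 empty cells -> FULL (clear)
  row 4: 0 empty cells -> FULL (clear)
  row 5: 0 empty cells -> FULL (clear)
  row 6: 4 empty cells -> not full
  row 7: 3 empty cells -> not full
Total rows cleared: 3

Answer: 3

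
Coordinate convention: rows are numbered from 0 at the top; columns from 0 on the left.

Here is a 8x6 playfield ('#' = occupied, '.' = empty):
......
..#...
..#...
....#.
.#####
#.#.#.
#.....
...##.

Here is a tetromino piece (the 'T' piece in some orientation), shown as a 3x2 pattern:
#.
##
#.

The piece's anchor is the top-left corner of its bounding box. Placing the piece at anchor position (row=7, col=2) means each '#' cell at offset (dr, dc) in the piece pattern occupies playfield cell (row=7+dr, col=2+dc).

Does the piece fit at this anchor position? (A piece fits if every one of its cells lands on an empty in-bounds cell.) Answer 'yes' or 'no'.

Check each piece cell at anchor (7, 2):
  offset (0,0) -> (7,2): empty -> OK
  offset (1,0) -> (8,2): out of bounds -> FAIL
  offset (1,1) -> (8,3): out of bounds -> FAIL
  offset (2,0) -> (9,2): out of bounds -> FAIL
All cells valid: no

Answer: no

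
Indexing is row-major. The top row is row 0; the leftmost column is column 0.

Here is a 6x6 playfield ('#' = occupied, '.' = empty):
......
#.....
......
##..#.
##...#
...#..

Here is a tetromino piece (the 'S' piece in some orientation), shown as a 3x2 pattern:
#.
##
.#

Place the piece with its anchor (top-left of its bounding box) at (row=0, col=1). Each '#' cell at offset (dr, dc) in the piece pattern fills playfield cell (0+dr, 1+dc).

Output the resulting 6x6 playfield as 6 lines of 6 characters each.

Fill (0+0,1+0) = (0,1)
Fill (0+1,1+0) = (1,1)
Fill (0+1,1+1) = (1,2)
Fill (0+2,1+1) = (2,2)

Answer: .#....
###...
..#...
##..#.
##...#
...#..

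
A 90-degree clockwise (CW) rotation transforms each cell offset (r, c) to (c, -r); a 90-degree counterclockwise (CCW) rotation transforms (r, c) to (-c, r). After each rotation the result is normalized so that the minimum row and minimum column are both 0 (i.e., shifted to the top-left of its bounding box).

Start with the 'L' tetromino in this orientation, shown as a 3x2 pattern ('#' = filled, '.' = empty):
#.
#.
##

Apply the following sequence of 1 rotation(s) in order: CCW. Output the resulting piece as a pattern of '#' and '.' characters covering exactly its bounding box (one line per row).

Answer: ..#
###

Derivation:
Start:
#.
#.
##
After rotation 1 (CCW):
..#
###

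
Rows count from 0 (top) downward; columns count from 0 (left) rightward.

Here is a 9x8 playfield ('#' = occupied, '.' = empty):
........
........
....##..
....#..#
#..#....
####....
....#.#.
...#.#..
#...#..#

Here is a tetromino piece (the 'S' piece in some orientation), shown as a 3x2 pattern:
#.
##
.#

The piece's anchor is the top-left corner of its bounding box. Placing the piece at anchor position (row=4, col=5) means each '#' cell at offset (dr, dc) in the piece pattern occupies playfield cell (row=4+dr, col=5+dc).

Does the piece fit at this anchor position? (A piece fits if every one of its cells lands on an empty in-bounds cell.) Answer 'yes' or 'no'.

Answer: no

Derivation:
Check each piece cell at anchor (4, 5):
  offset (0,0) -> (4,5): empty -> OK
  offset (1,0) -> (5,5): empty -> OK
  offset (1,1) -> (5,6): empty -> OK
  offset (2,1) -> (6,6): occupied ('#') -> FAIL
All cells valid: no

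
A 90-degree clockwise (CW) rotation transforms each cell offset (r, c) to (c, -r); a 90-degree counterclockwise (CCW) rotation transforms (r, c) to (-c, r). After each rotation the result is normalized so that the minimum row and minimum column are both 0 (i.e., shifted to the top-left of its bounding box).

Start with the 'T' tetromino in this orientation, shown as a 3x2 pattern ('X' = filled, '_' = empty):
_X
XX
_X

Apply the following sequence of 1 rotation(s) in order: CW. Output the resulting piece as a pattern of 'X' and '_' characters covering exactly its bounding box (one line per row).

Answer: _X_
XXX

Derivation:
Start:
_X
XX
_X
After rotation 1 (CW):
_X_
XXX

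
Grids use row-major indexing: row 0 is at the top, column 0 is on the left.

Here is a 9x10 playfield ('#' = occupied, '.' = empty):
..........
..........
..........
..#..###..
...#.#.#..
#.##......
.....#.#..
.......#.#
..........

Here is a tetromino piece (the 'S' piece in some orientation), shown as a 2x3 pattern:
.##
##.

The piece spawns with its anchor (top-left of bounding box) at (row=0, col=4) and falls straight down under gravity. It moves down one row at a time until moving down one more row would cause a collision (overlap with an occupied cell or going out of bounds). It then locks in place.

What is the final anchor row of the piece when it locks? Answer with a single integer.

Spawn at (row=0, col=4). Try each row:
  row 0: fits
  row 1: fits
  row 2: blocked -> lock at row 1

Answer: 1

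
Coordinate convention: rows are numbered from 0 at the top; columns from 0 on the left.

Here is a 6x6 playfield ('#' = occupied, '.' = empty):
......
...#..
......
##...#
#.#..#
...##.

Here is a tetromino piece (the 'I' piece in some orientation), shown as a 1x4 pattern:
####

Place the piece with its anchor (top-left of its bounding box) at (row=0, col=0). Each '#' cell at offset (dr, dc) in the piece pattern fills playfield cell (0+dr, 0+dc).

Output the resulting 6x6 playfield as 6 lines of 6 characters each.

Answer: ####..
...#..
......
##...#
#.#..#
...##.

Derivation:
Fill (0+0,0+0) = (0,0)
Fill (0+0,0+1) = (0,1)
Fill (0+0,0+2) = (0,2)
Fill (0+0,0+3) = (0,3)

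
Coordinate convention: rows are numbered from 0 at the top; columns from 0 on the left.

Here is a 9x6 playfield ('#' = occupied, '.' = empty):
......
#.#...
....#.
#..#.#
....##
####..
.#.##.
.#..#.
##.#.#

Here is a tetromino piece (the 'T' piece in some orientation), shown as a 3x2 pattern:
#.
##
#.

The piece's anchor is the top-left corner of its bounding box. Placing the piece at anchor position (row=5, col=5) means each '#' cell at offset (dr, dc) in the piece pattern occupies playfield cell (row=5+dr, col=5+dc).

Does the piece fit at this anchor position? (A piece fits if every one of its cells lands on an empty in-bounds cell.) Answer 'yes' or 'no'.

Check each piece cell at anchor (5, 5):
  offset (0,0) -> (5,5): empty -> OK
  offset (1,0) -> (6,5): empty -> OK
  offset (1,1) -> (6,6): out of bounds -> FAIL
  offset (2,0) -> (7,5): empty -> OK
All cells valid: no

Answer: no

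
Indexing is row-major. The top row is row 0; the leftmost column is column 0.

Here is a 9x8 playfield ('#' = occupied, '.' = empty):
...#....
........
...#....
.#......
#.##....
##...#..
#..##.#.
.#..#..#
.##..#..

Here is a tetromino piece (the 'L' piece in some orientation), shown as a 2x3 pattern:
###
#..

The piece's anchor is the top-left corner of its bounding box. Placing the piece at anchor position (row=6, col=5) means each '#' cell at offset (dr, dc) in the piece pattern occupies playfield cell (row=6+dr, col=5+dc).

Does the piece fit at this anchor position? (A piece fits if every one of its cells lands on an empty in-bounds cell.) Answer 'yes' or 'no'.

Answer: no

Derivation:
Check each piece cell at anchor (6, 5):
  offset (0,0) -> (6,5): empty -> OK
  offset (0,1) -> (6,6): occupied ('#') -> FAIL
  offset (0,2) -> (6,7): empty -> OK
  offset (1,0) -> (7,5): empty -> OK
All cells valid: no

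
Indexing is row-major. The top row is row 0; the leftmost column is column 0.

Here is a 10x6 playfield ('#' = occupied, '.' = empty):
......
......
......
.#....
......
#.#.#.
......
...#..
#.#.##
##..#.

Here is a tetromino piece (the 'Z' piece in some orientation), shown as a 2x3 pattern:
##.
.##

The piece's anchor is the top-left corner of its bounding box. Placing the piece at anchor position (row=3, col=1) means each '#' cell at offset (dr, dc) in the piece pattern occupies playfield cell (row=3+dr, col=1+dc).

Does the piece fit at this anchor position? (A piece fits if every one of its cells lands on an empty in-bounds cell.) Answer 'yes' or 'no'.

Answer: no

Derivation:
Check each piece cell at anchor (3, 1):
  offset (0,0) -> (3,1): occupied ('#') -> FAIL
  offset (0,1) -> (3,2): empty -> OK
  offset (1,1) -> (4,2): empty -> OK
  offset (1,2) -> (4,3): empty -> OK
All cells valid: no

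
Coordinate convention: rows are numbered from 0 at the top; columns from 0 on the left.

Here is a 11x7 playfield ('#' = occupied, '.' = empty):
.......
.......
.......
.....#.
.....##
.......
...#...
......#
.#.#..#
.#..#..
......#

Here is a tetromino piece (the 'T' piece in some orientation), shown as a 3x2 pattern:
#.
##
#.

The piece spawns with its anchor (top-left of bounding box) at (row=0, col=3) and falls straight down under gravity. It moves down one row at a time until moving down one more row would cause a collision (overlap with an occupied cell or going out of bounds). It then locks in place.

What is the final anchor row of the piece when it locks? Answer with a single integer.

Spawn at (row=0, col=3). Try each row:
  row 0: fits
  row 1: fits
  row 2: fits
  row 3: fits
  row 4: blocked -> lock at row 3

Answer: 3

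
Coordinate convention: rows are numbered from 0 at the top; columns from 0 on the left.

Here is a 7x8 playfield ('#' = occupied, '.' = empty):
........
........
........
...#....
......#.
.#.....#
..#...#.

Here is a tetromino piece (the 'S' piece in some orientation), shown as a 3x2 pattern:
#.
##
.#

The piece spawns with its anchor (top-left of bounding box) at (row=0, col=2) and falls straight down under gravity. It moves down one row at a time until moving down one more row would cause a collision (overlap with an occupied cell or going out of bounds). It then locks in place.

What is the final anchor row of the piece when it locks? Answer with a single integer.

Spawn at (row=0, col=2). Try each row:
  row 0: fits
  row 1: blocked -> lock at row 0

Answer: 0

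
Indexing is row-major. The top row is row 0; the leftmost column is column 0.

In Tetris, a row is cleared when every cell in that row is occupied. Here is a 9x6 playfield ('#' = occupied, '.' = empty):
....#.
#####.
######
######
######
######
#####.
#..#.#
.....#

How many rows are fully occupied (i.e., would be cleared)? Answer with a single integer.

Answer: 4

Derivation:
Check each row:
  row 0: 5 empty cells -> not full
  row 1: 1 empty cell -> not full
  row 2: 0 empty cells -> FULL (clear)
  row 3: 0 empty cells -> FULL (clear)
  row 4: 0 empty cells -> FULL (clear)
  row 5: 0 empty cells -> FULL (clear)
  row 6: 1 empty cell -> not full
  row 7: 3 empty cells -> not full
  row 8: 5 empty cells -> not full
Total rows cleared: 4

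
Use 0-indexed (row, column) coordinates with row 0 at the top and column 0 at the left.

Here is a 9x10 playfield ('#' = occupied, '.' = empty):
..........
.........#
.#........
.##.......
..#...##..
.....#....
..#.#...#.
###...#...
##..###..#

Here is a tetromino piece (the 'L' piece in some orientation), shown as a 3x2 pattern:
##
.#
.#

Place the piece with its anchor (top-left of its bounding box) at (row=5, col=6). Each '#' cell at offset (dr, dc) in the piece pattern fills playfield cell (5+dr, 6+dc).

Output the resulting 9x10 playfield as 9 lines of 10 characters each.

Fill (5+0,6+0) = (5,6)
Fill (5+0,6+1) = (5,7)
Fill (5+1,6+1) = (6,7)
Fill (5+2,6+1) = (7,7)

Answer: ..........
.........#
.#........
.##.......
..#...##..
.....###..
..#.#..##.
###...##..
##..###..#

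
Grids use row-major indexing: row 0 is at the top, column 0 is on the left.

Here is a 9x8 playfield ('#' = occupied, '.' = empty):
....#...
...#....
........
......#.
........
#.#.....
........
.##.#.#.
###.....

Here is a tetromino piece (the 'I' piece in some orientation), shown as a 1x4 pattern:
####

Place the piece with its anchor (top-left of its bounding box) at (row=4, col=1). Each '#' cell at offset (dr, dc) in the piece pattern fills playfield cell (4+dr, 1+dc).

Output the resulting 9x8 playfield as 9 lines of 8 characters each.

Fill (4+0,1+0) = (4,1)
Fill (4+0,1+1) = (4,2)
Fill (4+0,1+2) = (4,3)
Fill (4+0,1+3) = (4,4)

Answer: ....#...
...#....
........
......#.
.####...
#.#.....
........
.##.#.#.
###.....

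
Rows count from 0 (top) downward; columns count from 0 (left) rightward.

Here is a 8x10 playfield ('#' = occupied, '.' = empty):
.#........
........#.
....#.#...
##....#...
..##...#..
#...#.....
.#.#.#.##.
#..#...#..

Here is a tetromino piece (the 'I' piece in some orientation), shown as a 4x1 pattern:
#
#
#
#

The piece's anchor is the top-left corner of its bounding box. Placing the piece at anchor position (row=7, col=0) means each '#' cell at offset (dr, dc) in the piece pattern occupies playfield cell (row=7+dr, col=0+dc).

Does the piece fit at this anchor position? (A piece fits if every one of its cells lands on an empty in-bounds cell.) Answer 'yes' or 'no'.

Check each piece cell at anchor (7, 0):
  offset (0,0) -> (7,0): occupied ('#') -> FAIL
  offset (1,0) -> (8,0): out of bounds -> FAIL
  offset (2,0) -> (9,0): out of bounds -> FAIL
  offset (3,0) -> (10,0): out of bounds -> FAIL
All cells valid: no

Answer: no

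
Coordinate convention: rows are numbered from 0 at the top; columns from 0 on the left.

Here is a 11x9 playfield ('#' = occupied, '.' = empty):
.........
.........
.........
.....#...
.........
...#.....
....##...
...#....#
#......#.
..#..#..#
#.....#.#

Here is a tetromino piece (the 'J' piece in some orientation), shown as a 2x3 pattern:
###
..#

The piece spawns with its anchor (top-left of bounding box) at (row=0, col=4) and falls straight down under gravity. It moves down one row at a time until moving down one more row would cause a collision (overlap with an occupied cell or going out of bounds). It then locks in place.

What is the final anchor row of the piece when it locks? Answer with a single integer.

Spawn at (row=0, col=4). Try each row:
  row 0: fits
  row 1: fits
  row 2: fits
  row 3: blocked -> lock at row 2

Answer: 2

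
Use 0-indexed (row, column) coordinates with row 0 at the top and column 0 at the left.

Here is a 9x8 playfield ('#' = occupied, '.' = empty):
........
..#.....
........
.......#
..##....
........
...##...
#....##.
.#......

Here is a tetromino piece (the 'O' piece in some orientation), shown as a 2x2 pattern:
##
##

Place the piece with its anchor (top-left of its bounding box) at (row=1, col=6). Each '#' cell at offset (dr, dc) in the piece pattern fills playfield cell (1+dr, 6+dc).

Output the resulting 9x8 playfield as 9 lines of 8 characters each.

Fill (1+0,6+0) = (1,6)
Fill (1+0,6+1) = (1,7)
Fill (1+1,6+0) = (2,6)
Fill (1+1,6+1) = (2,7)

Answer: ........
..#...##
......##
.......#
..##....
........
...##...
#....##.
.#......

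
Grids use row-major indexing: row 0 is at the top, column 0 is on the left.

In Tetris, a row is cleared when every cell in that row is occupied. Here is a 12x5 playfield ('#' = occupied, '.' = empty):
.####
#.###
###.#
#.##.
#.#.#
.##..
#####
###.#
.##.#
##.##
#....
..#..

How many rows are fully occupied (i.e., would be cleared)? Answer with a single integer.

Check each row:
  row 0: 1 empty cell -> not full
  row 1: 1 empty cell -> not full
  row 2: 1 empty cell -> not full
  row 3: 2 empty cells -> not full
  row 4: 2 empty cells -> not full
  row 5: 3 empty cells -> not full
  row 6: 0 empty cells -> FULL (clear)
  row 7: 1 empty cell -> not full
  row 8: 2 empty cells -> not full
  row 9: 1 empty cell -> not full
  row 10: 4 empty cells -> not full
  row 11: 4 empty cells -> not full
Total rows cleared: 1

Answer: 1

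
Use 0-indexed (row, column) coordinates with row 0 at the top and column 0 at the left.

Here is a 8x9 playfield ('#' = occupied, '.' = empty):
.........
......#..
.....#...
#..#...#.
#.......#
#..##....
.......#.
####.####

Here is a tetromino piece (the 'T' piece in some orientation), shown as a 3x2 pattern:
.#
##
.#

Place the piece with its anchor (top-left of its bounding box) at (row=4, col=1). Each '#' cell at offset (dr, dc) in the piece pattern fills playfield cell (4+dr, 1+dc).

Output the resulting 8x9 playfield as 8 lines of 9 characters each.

Answer: .........
......#..
.....#...
#..#...#.
#.#.....#
#####....
..#....#.
####.####

Derivation:
Fill (4+0,1+1) = (4,2)
Fill (4+1,1+0) = (5,1)
Fill (4+1,1+1) = (5,2)
Fill (4+2,1+1) = (6,2)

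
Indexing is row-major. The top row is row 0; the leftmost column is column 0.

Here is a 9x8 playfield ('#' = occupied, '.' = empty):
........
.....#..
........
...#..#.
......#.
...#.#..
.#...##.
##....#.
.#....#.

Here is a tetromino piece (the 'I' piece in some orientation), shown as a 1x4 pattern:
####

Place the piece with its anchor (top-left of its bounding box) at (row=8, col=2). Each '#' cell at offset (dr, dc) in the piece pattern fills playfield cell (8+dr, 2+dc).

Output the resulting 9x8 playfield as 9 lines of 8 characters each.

Answer: ........
.....#..
........
...#..#.
......#.
...#.#..
.#...##.
##....#.
.######.

Derivation:
Fill (8+0,2+0) = (8,2)
Fill (8+0,2+1) = (8,3)
Fill (8+0,2+2) = (8,4)
Fill (8+0,2+3) = (8,5)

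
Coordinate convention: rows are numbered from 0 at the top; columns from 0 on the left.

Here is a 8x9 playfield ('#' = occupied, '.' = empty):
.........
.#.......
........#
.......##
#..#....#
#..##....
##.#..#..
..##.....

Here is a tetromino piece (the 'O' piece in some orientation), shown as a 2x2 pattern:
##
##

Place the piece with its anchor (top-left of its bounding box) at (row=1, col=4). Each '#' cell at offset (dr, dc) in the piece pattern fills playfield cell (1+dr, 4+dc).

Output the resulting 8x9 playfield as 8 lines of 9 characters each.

Answer: .........
.#..##...
....##..#
.......##
#..#....#
#..##....
##.#..#..
..##.....

Derivation:
Fill (1+0,4+0) = (1,4)
Fill (1+0,4+1) = (1,5)
Fill (1+1,4+0) = (2,4)
Fill (1+1,4+1) = (2,5)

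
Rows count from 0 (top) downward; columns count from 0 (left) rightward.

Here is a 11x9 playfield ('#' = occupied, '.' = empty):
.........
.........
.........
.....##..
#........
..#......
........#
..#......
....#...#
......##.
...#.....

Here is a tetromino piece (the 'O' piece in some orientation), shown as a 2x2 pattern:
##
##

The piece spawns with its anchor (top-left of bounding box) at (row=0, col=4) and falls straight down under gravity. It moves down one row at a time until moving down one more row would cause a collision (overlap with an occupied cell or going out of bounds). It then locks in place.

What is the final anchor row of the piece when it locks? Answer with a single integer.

Spawn at (row=0, col=4). Try each row:
  row 0: fits
  row 1: fits
  row 2: blocked -> lock at row 1

Answer: 1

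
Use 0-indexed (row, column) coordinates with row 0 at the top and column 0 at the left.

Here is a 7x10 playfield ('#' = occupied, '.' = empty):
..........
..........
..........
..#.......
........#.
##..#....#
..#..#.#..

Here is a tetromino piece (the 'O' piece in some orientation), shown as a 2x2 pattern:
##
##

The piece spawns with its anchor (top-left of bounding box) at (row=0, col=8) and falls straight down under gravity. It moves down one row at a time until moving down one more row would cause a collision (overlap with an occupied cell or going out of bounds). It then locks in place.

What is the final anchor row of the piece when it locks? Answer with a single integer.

Answer: 2

Derivation:
Spawn at (row=0, col=8). Try each row:
  row 0: fits
  row 1: fits
  row 2: fits
  row 3: blocked -> lock at row 2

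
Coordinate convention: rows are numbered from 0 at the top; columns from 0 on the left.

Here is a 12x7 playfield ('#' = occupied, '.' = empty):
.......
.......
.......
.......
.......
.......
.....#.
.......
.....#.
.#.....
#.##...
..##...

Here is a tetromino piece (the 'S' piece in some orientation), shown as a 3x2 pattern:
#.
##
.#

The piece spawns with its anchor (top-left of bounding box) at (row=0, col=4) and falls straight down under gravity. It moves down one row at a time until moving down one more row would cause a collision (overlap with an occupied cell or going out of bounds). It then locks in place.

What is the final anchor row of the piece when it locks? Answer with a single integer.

Answer: 3

Derivation:
Spawn at (row=0, col=4). Try each row:
  row 0: fits
  row 1: fits
  row 2: fits
  row 3: fits
  row 4: blocked -> lock at row 3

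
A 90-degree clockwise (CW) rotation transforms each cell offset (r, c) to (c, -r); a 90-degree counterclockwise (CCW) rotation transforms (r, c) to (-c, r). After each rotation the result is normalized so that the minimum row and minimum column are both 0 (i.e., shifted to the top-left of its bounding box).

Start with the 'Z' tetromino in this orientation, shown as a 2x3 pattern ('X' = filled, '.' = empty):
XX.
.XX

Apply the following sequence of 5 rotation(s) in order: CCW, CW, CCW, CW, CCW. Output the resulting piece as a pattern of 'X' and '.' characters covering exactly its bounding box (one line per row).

Answer: .X
XX
X.

Derivation:
Start:
XX.
.XX
After rotation 1 (CCW):
.X
XX
X.
After rotation 2 (CW):
XX.
.XX
After rotation 3 (CCW):
.X
XX
X.
After rotation 4 (CW):
XX.
.XX
After rotation 5 (CCW):
.X
XX
X.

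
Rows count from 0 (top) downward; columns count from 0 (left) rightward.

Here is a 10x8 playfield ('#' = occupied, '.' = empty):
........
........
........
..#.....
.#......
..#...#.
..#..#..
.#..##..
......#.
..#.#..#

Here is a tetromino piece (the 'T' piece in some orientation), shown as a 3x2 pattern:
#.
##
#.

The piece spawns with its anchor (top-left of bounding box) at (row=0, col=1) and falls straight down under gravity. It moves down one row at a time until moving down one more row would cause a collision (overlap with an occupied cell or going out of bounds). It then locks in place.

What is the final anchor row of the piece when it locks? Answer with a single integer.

Answer: 1

Derivation:
Spawn at (row=0, col=1). Try each row:
  row 0: fits
  row 1: fits
  row 2: blocked -> lock at row 1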